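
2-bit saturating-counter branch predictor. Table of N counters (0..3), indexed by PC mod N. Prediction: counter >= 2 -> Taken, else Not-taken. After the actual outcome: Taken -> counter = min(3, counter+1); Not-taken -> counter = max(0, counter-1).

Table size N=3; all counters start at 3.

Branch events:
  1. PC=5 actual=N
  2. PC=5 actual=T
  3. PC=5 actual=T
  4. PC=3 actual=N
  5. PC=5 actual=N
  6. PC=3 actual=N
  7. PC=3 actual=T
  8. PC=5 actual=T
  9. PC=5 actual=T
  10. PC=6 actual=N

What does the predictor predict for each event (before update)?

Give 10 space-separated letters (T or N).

Answer: T T T T T T N T T T

Derivation:
Ev 1: PC=5 idx=2 pred=T actual=N -> ctr[2]=2
Ev 2: PC=5 idx=2 pred=T actual=T -> ctr[2]=3
Ev 3: PC=5 idx=2 pred=T actual=T -> ctr[2]=3
Ev 4: PC=3 idx=0 pred=T actual=N -> ctr[0]=2
Ev 5: PC=5 idx=2 pred=T actual=N -> ctr[2]=2
Ev 6: PC=3 idx=0 pred=T actual=N -> ctr[0]=1
Ev 7: PC=3 idx=0 pred=N actual=T -> ctr[0]=2
Ev 8: PC=5 idx=2 pred=T actual=T -> ctr[2]=3
Ev 9: PC=5 idx=2 pred=T actual=T -> ctr[2]=3
Ev 10: PC=6 idx=0 pred=T actual=N -> ctr[0]=1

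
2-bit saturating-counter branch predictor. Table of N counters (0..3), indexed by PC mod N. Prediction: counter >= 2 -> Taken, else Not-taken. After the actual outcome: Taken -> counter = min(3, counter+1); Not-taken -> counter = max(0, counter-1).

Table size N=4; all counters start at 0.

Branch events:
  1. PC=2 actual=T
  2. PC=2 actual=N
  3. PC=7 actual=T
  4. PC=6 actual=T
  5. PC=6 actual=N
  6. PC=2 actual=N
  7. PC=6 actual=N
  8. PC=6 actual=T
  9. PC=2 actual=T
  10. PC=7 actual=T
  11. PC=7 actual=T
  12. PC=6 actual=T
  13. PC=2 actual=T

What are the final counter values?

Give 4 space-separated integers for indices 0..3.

Answer: 0 0 3 3

Derivation:
Ev 1: PC=2 idx=2 pred=N actual=T -> ctr[2]=1
Ev 2: PC=2 idx=2 pred=N actual=N -> ctr[2]=0
Ev 3: PC=7 idx=3 pred=N actual=T -> ctr[3]=1
Ev 4: PC=6 idx=2 pred=N actual=T -> ctr[2]=1
Ev 5: PC=6 idx=2 pred=N actual=N -> ctr[2]=0
Ev 6: PC=2 idx=2 pred=N actual=N -> ctr[2]=0
Ev 7: PC=6 idx=2 pred=N actual=N -> ctr[2]=0
Ev 8: PC=6 idx=2 pred=N actual=T -> ctr[2]=1
Ev 9: PC=2 idx=2 pred=N actual=T -> ctr[2]=2
Ev 10: PC=7 idx=3 pred=N actual=T -> ctr[3]=2
Ev 11: PC=7 idx=3 pred=T actual=T -> ctr[3]=3
Ev 12: PC=6 idx=2 pred=T actual=T -> ctr[2]=3
Ev 13: PC=2 idx=2 pred=T actual=T -> ctr[2]=3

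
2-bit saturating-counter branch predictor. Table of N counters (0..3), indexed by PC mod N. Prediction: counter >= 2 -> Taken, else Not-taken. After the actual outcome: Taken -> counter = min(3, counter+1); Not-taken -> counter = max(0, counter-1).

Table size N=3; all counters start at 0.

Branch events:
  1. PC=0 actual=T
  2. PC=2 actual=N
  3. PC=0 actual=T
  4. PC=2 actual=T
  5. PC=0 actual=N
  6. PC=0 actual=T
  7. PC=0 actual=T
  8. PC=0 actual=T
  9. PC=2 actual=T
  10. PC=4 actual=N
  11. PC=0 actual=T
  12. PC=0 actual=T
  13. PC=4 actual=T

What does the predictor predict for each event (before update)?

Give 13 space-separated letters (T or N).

Ev 1: PC=0 idx=0 pred=N actual=T -> ctr[0]=1
Ev 2: PC=2 idx=2 pred=N actual=N -> ctr[2]=0
Ev 3: PC=0 idx=0 pred=N actual=T -> ctr[0]=2
Ev 4: PC=2 idx=2 pred=N actual=T -> ctr[2]=1
Ev 5: PC=0 idx=0 pred=T actual=N -> ctr[0]=1
Ev 6: PC=0 idx=0 pred=N actual=T -> ctr[0]=2
Ev 7: PC=0 idx=0 pred=T actual=T -> ctr[0]=3
Ev 8: PC=0 idx=0 pred=T actual=T -> ctr[0]=3
Ev 9: PC=2 idx=2 pred=N actual=T -> ctr[2]=2
Ev 10: PC=4 idx=1 pred=N actual=N -> ctr[1]=0
Ev 11: PC=0 idx=0 pred=T actual=T -> ctr[0]=3
Ev 12: PC=0 idx=0 pred=T actual=T -> ctr[0]=3
Ev 13: PC=4 idx=1 pred=N actual=T -> ctr[1]=1

Answer: N N N N T N T T N N T T N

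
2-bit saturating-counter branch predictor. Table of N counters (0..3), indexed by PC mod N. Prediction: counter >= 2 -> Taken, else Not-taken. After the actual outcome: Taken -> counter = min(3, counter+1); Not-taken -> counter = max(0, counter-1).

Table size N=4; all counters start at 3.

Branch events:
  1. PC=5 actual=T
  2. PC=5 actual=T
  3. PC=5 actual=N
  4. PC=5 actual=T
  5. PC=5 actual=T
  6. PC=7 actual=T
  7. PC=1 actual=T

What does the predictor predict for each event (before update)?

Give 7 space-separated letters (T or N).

Ev 1: PC=5 idx=1 pred=T actual=T -> ctr[1]=3
Ev 2: PC=5 idx=1 pred=T actual=T -> ctr[1]=3
Ev 3: PC=5 idx=1 pred=T actual=N -> ctr[1]=2
Ev 4: PC=5 idx=1 pred=T actual=T -> ctr[1]=3
Ev 5: PC=5 idx=1 pred=T actual=T -> ctr[1]=3
Ev 6: PC=7 idx=3 pred=T actual=T -> ctr[3]=3
Ev 7: PC=1 idx=1 pred=T actual=T -> ctr[1]=3

Answer: T T T T T T T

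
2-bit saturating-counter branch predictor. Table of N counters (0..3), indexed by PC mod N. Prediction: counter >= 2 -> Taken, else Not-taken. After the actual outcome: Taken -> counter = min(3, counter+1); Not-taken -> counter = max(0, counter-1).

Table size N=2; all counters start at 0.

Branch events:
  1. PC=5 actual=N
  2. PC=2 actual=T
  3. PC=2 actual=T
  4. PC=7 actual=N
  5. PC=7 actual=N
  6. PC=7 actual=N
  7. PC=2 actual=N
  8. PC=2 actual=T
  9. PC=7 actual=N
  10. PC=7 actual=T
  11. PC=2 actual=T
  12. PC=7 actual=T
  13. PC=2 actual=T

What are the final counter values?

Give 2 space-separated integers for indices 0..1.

Answer: 3 2

Derivation:
Ev 1: PC=5 idx=1 pred=N actual=N -> ctr[1]=0
Ev 2: PC=2 idx=0 pred=N actual=T -> ctr[0]=1
Ev 3: PC=2 idx=0 pred=N actual=T -> ctr[0]=2
Ev 4: PC=7 idx=1 pred=N actual=N -> ctr[1]=0
Ev 5: PC=7 idx=1 pred=N actual=N -> ctr[1]=0
Ev 6: PC=7 idx=1 pred=N actual=N -> ctr[1]=0
Ev 7: PC=2 idx=0 pred=T actual=N -> ctr[0]=1
Ev 8: PC=2 idx=0 pred=N actual=T -> ctr[0]=2
Ev 9: PC=7 idx=1 pred=N actual=N -> ctr[1]=0
Ev 10: PC=7 idx=1 pred=N actual=T -> ctr[1]=1
Ev 11: PC=2 idx=0 pred=T actual=T -> ctr[0]=3
Ev 12: PC=7 idx=1 pred=N actual=T -> ctr[1]=2
Ev 13: PC=2 idx=0 pred=T actual=T -> ctr[0]=3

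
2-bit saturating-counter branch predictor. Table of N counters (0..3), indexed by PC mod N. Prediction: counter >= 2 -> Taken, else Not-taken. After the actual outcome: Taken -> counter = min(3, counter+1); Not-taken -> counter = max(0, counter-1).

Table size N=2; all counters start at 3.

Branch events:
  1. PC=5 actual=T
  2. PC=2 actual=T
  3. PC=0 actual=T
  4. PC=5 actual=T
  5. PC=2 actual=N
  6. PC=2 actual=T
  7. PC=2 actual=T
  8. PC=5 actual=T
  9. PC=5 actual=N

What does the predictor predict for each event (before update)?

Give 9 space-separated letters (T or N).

Answer: T T T T T T T T T

Derivation:
Ev 1: PC=5 idx=1 pred=T actual=T -> ctr[1]=3
Ev 2: PC=2 idx=0 pred=T actual=T -> ctr[0]=3
Ev 3: PC=0 idx=0 pred=T actual=T -> ctr[0]=3
Ev 4: PC=5 idx=1 pred=T actual=T -> ctr[1]=3
Ev 5: PC=2 idx=0 pred=T actual=N -> ctr[0]=2
Ev 6: PC=2 idx=0 pred=T actual=T -> ctr[0]=3
Ev 7: PC=2 idx=0 pred=T actual=T -> ctr[0]=3
Ev 8: PC=5 idx=1 pred=T actual=T -> ctr[1]=3
Ev 9: PC=5 idx=1 pred=T actual=N -> ctr[1]=2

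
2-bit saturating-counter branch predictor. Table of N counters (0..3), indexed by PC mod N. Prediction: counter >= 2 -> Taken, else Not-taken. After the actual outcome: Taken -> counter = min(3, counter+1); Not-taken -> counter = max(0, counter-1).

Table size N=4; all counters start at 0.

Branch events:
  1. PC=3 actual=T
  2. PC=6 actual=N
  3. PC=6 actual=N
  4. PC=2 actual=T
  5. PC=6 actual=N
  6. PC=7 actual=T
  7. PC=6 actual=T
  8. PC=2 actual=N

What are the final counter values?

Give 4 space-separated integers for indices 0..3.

Answer: 0 0 0 2

Derivation:
Ev 1: PC=3 idx=3 pred=N actual=T -> ctr[3]=1
Ev 2: PC=6 idx=2 pred=N actual=N -> ctr[2]=0
Ev 3: PC=6 idx=2 pred=N actual=N -> ctr[2]=0
Ev 4: PC=2 idx=2 pred=N actual=T -> ctr[2]=1
Ev 5: PC=6 idx=2 pred=N actual=N -> ctr[2]=0
Ev 6: PC=7 idx=3 pred=N actual=T -> ctr[3]=2
Ev 7: PC=6 idx=2 pred=N actual=T -> ctr[2]=1
Ev 8: PC=2 idx=2 pred=N actual=N -> ctr[2]=0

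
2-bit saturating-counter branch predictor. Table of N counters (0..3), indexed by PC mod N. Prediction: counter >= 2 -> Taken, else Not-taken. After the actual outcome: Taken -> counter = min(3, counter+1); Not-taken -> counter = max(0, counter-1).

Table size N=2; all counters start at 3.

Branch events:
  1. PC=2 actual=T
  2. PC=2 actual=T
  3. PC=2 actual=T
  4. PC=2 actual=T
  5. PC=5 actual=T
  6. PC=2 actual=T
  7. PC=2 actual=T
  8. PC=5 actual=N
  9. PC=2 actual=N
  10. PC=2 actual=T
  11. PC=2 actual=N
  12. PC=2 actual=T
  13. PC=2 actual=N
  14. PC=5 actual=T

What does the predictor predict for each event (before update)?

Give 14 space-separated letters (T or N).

Ev 1: PC=2 idx=0 pred=T actual=T -> ctr[0]=3
Ev 2: PC=2 idx=0 pred=T actual=T -> ctr[0]=3
Ev 3: PC=2 idx=0 pred=T actual=T -> ctr[0]=3
Ev 4: PC=2 idx=0 pred=T actual=T -> ctr[0]=3
Ev 5: PC=5 idx=1 pred=T actual=T -> ctr[1]=3
Ev 6: PC=2 idx=0 pred=T actual=T -> ctr[0]=3
Ev 7: PC=2 idx=0 pred=T actual=T -> ctr[0]=3
Ev 8: PC=5 idx=1 pred=T actual=N -> ctr[1]=2
Ev 9: PC=2 idx=0 pred=T actual=N -> ctr[0]=2
Ev 10: PC=2 idx=0 pred=T actual=T -> ctr[0]=3
Ev 11: PC=2 idx=0 pred=T actual=N -> ctr[0]=2
Ev 12: PC=2 idx=0 pred=T actual=T -> ctr[0]=3
Ev 13: PC=2 idx=0 pred=T actual=N -> ctr[0]=2
Ev 14: PC=5 idx=1 pred=T actual=T -> ctr[1]=3

Answer: T T T T T T T T T T T T T T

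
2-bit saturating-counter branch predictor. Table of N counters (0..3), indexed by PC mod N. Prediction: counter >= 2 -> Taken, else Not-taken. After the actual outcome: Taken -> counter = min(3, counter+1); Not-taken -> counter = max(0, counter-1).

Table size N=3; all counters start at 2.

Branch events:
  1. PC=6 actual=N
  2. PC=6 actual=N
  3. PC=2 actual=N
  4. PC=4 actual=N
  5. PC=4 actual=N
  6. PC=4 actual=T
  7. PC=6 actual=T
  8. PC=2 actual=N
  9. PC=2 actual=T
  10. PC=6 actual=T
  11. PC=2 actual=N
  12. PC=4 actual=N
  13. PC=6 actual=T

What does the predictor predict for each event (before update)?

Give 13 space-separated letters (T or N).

Ev 1: PC=6 idx=0 pred=T actual=N -> ctr[0]=1
Ev 2: PC=6 idx=0 pred=N actual=N -> ctr[0]=0
Ev 3: PC=2 idx=2 pred=T actual=N -> ctr[2]=1
Ev 4: PC=4 idx=1 pred=T actual=N -> ctr[1]=1
Ev 5: PC=4 idx=1 pred=N actual=N -> ctr[1]=0
Ev 6: PC=4 idx=1 pred=N actual=T -> ctr[1]=1
Ev 7: PC=6 idx=0 pred=N actual=T -> ctr[0]=1
Ev 8: PC=2 idx=2 pred=N actual=N -> ctr[2]=0
Ev 9: PC=2 idx=2 pred=N actual=T -> ctr[2]=1
Ev 10: PC=6 idx=0 pred=N actual=T -> ctr[0]=2
Ev 11: PC=2 idx=2 pred=N actual=N -> ctr[2]=0
Ev 12: PC=4 idx=1 pred=N actual=N -> ctr[1]=0
Ev 13: PC=6 idx=0 pred=T actual=T -> ctr[0]=3

Answer: T N T T N N N N N N N N T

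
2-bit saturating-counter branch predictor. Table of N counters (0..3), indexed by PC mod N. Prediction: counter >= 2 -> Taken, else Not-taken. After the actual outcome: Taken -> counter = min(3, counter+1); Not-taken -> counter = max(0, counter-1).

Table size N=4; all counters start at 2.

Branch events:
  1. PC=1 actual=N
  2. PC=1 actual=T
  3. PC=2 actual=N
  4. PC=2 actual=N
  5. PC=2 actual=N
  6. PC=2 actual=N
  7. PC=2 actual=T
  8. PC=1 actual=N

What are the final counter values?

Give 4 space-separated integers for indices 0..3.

Ev 1: PC=1 idx=1 pred=T actual=N -> ctr[1]=1
Ev 2: PC=1 idx=1 pred=N actual=T -> ctr[1]=2
Ev 3: PC=2 idx=2 pred=T actual=N -> ctr[2]=1
Ev 4: PC=2 idx=2 pred=N actual=N -> ctr[2]=0
Ev 5: PC=2 idx=2 pred=N actual=N -> ctr[2]=0
Ev 6: PC=2 idx=2 pred=N actual=N -> ctr[2]=0
Ev 7: PC=2 idx=2 pred=N actual=T -> ctr[2]=1
Ev 8: PC=1 idx=1 pred=T actual=N -> ctr[1]=1

Answer: 2 1 1 2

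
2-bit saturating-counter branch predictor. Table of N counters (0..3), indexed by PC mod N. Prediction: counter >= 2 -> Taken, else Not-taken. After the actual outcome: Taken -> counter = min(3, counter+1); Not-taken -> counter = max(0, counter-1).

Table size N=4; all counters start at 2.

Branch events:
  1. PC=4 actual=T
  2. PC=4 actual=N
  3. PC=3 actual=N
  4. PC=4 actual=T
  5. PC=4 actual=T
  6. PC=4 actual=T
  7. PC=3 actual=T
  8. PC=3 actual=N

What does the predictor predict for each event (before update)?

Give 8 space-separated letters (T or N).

Ev 1: PC=4 idx=0 pred=T actual=T -> ctr[0]=3
Ev 2: PC=4 idx=0 pred=T actual=N -> ctr[0]=2
Ev 3: PC=3 idx=3 pred=T actual=N -> ctr[3]=1
Ev 4: PC=4 idx=0 pred=T actual=T -> ctr[0]=3
Ev 5: PC=4 idx=0 pred=T actual=T -> ctr[0]=3
Ev 6: PC=4 idx=0 pred=T actual=T -> ctr[0]=3
Ev 7: PC=3 idx=3 pred=N actual=T -> ctr[3]=2
Ev 8: PC=3 idx=3 pred=T actual=N -> ctr[3]=1

Answer: T T T T T T N T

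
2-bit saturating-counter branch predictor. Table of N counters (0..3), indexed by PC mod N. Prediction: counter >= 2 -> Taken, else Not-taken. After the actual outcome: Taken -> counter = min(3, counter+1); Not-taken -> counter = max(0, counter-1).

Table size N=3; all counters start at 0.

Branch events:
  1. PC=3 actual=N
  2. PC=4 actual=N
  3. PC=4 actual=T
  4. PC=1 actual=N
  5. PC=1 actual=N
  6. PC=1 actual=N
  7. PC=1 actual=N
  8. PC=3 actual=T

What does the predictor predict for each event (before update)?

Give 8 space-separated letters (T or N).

Ev 1: PC=3 idx=0 pred=N actual=N -> ctr[0]=0
Ev 2: PC=4 idx=1 pred=N actual=N -> ctr[1]=0
Ev 3: PC=4 idx=1 pred=N actual=T -> ctr[1]=1
Ev 4: PC=1 idx=1 pred=N actual=N -> ctr[1]=0
Ev 5: PC=1 idx=1 pred=N actual=N -> ctr[1]=0
Ev 6: PC=1 idx=1 pred=N actual=N -> ctr[1]=0
Ev 7: PC=1 idx=1 pred=N actual=N -> ctr[1]=0
Ev 8: PC=3 idx=0 pred=N actual=T -> ctr[0]=1

Answer: N N N N N N N N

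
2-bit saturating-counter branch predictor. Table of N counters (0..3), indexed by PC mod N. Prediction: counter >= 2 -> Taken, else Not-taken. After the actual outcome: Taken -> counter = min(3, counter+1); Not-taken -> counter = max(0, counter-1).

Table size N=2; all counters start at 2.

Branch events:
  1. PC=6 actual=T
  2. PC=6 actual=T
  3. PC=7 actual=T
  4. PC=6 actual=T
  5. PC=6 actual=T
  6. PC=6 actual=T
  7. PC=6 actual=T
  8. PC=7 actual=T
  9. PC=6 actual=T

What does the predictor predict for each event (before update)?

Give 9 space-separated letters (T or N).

Answer: T T T T T T T T T

Derivation:
Ev 1: PC=6 idx=0 pred=T actual=T -> ctr[0]=3
Ev 2: PC=6 idx=0 pred=T actual=T -> ctr[0]=3
Ev 3: PC=7 idx=1 pred=T actual=T -> ctr[1]=3
Ev 4: PC=6 idx=0 pred=T actual=T -> ctr[0]=3
Ev 5: PC=6 idx=0 pred=T actual=T -> ctr[0]=3
Ev 6: PC=6 idx=0 pred=T actual=T -> ctr[0]=3
Ev 7: PC=6 idx=0 pred=T actual=T -> ctr[0]=3
Ev 8: PC=7 idx=1 pred=T actual=T -> ctr[1]=3
Ev 9: PC=6 idx=0 pred=T actual=T -> ctr[0]=3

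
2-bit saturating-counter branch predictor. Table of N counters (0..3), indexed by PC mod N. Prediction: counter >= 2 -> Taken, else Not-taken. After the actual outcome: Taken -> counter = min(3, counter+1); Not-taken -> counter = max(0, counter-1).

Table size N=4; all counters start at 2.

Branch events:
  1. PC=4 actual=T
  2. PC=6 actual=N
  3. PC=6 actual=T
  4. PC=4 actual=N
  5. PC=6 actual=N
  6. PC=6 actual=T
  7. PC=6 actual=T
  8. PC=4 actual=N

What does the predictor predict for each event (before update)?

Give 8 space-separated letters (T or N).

Answer: T T N T T N T T

Derivation:
Ev 1: PC=4 idx=0 pred=T actual=T -> ctr[0]=3
Ev 2: PC=6 idx=2 pred=T actual=N -> ctr[2]=1
Ev 3: PC=6 idx=2 pred=N actual=T -> ctr[2]=2
Ev 4: PC=4 idx=0 pred=T actual=N -> ctr[0]=2
Ev 5: PC=6 idx=2 pred=T actual=N -> ctr[2]=1
Ev 6: PC=6 idx=2 pred=N actual=T -> ctr[2]=2
Ev 7: PC=6 idx=2 pred=T actual=T -> ctr[2]=3
Ev 8: PC=4 idx=0 pred=T actual=N -> ctr[0]=1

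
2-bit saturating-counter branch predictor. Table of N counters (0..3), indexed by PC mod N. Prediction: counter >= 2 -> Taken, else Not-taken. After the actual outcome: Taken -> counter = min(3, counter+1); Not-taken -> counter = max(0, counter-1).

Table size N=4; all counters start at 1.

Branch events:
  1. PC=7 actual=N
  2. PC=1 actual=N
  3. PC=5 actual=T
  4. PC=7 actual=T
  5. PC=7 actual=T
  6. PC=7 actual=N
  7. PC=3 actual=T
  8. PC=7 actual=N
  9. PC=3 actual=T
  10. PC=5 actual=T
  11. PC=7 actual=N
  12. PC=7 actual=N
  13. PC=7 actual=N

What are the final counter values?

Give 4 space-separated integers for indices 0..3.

Answer: 1 2 1 0

Derivation:
Ev 1: PC=7 idx=3 pred=N actual=N -> ctr[3]=0
Ev 2: PC=1 idx=1 pred=N actual=N -> ctr[1]=0
Ev 3: PC=5 idx=1 pred=N actual=T -> ctr[1]=1
Ev 4: PC=7 idx=3 pred=N actual=T -> ctr[3]=1
Ev 5: PC=7 idx=3 pred=N actual=T -> ctr[3]=2
Ev 6: PC=7 idx=3 pred=T actual=N -> ctr[3]=1
Ev 7: PC=3 idx=3 pred=N actual=T -> ctr[3]=2
Ev 8: PC=7 idx=3 pred=T actual=N -> ctr[3]=1
Ev 9: PC=3 idx=3 pred=N actual=T -> ctr[3]=2
Ev 10: PC=5 idx=1 pred=N actual=T -> ctr[1]=2
Ev 11: PC=7 idx=3 pred=T actual=N -> ctr[3]=1
Ev 12: PC=7 idx=3 pred=N actual=N -> ctr[3]=0
Ev 13: PC=7 idx=3 pred=N actual=N -> ctr[3]=0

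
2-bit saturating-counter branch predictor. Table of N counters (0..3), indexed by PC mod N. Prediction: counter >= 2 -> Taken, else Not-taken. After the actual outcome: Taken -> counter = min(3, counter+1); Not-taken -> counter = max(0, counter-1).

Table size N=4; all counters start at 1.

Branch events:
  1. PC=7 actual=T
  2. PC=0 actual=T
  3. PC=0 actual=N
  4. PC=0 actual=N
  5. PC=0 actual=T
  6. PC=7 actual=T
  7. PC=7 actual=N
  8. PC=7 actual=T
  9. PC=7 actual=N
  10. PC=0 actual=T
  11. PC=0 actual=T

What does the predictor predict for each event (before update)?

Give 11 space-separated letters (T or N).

Answer: N N T N N T T T T N T

Derivation:
Ev 1: PC=7 idx=3 pred=N actual=T -> ctr[3]=2
Ev 2: PC=0 idx=0 pred=N actual=T -> ctr[0]=2
Ev 3: PC=0 idx=0 pred=T actual=N -> ctr[0]=1
Ev 4: PC=0 idx=0 pred=N actual=N -> ctr[0]=0
Ev 5: PC=0 idx=0 pred=N actual=T -> ctr[0]=1
Ev 6: PC=7 idx=3 pred=T actual=T -> ctr[3]=3
Ev 7: PC=7 idx=3 pred=T actual=N -> ctr[3]=2
Ev 8: PC=7 idx=3 pred=T actual=T -> ctr[3]=3
Ev 9: PC=7 idx=3 pred=T actual=N -> ctr[3]=2
Ev 10: PC=0 idx=0 pred=N actual=T -> ctr[0]=2
Ev 11: PC=0 idx=0 pred=T actual=T -> ctr[0]=3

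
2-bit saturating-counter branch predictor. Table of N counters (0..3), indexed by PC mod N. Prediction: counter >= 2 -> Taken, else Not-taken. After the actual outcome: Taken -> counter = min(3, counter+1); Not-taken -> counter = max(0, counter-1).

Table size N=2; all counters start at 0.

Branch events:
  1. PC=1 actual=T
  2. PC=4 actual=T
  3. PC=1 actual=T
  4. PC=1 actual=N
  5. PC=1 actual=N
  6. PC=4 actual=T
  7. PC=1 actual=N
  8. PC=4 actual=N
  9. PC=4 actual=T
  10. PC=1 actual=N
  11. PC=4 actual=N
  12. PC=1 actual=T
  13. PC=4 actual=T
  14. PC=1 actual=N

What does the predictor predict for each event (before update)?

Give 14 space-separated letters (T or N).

Answer: N N N T N N N T N N T N N N

Derivation:
Ev 1: PC=1 idx=1 pred=N actual=T -> ctr[1]=1
Ev 2: PC=4 idx=0 pred=N actual=T -> ctr[0]=1
Ev 3: PC=1 idx=1 pred=N actual=T -> ctr[1]=2
Ev 4: PC=1 idx=1 pred=T actual=N -> ctr[1]=1
Ev 5: PC=1 idx=1 pred=N actual=N -> ctr[1]=0
Ev 6: PC=4 idx=0 pred=N actual=T -> ctr[0]=2
Ev 7: PC=1 idx=1 pred=N actual=N -> ctr[1]=0
Ev 8: PC=4 idx=0 pred=T actual=N -> ctr[0]=1
Ev 9: PC=4 idx=0 pred=N actual=T -> ctr[0]=2
Ev 10: PC=1 idx=1 pred=N actual=N -> ctr[1]=0
Ev 11: PC=4 idx=0 pred=T actual=N -> ctr[0]=1
Ev 12: PC=1 idx=1 pred=N actual=T -> ctr[1]=1
Ev 13: PC=4 idx=0 pred=N actual=T -> ctr[0]=2
Ev 14: PC=1 idx=1 pred=N actual=N -> ctr[1]=0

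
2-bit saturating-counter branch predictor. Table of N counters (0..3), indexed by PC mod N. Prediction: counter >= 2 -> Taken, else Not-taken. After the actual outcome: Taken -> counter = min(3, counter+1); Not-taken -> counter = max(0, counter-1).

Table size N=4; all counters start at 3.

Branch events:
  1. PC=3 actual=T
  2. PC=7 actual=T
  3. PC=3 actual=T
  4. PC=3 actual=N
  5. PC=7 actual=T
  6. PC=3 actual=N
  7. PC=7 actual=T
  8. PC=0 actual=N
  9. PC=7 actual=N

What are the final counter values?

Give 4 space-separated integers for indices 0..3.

Answer: 2 3 3 2

Derivation:
Ev 1: PC=3 idx=3 pred=T actual=T -> ctr[3]=3
Ev 2: PC=7 idx=3 pred=T actual=T -> ctr[3]=3
Ev 3: PC=3 idx=3 pred=T actual=T -> ctr[3]=3
Ev 4: PC=3 idx=3 pred=T actual=N -> ctr[3]=2
Ev 5: PC=7 idx=3 pred=T actual=T -> ctr[3]=3
Ev 6: PC=3 idx=3 pred=T actual=N -> ctr[3]=2
Ev 7: PC=7 idx=3 pred=T actual=T -> ctr[3]=3
Ev 8: PC=0 idx=0 pred=T actual=N -> ctr[0]=2
Ev 9: PC=7 idx=3 pred=T actual=N -> ctr[3]=2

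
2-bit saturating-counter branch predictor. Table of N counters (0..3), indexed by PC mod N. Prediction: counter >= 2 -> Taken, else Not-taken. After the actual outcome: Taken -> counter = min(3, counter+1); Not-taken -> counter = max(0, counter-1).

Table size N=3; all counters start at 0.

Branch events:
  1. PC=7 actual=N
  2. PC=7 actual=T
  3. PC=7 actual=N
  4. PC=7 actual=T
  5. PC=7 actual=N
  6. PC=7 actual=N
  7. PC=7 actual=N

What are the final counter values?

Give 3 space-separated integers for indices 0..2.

Answer: 0 0 0

Derivation:
Ev 1: PC=7 idx=1 pred=N actual=N -> ctr[1]=0
Ev 2: PC=7 idx=1 pred=N actual=T -> ctr[1]=1
Ev 3: PC=7 idx=1 pred=N actual=N -> ctr[1]=0
Ev 4: PC=7 idx=1 pred=N actual=T -> ctr[1]=1
Ev 5: PC=7 idx=1 pred=N actual=N -> ctr[1]=0
Ev 6: PC=7 idx=1 pred=N actual=N -> ctr[1]=0
Ev 7: PC=7 idx=1 pred=N actual=N -> ctr[1]=0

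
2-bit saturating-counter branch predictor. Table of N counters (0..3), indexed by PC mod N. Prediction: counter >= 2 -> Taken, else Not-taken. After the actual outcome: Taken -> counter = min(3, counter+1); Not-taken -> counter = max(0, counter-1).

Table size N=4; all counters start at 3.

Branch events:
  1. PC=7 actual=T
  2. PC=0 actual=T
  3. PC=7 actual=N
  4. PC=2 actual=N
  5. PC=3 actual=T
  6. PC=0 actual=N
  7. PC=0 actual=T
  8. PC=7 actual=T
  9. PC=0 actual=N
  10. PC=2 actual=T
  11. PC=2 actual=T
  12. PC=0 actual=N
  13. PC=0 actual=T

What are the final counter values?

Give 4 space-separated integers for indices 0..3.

Ev 1: PC=7 idx=3 pred=T actual=T -> ctr[3]=3
Ev 2: PC=0 idx=0 pred=T actual=T -> ctr[0]=3
Ev 3: PC=7 idx=3 pred=T actual=N -> ctr[3]=2
Ev 4: PC=2 idx=2 pred=T actual=N -> ctr[2]=2
Ev 5: PC=3 idx=3 pred=T actual=T -> ctr[3]=3
Ev 6: PC=0 idx=0 pred=T actual=N -> ctr[0]=2
Ev 7: PC=0 idx=0 pred=T actual=T -> ctr[0]=3
Ev 8: PC=7 idx=3 pred=T actual=T -> ctr[3]=3
Ev 9: PC=0 idx=0 pred=T actual=N -> ctr[0]=2
Ev 10: PC=2 idx=2 pred=T actual=T -> ctr[2]=3
Ev 11: PC=2 idx=2 pred=T actual=T -> ctr[2]=3
Ev 12: PC=0 idx=0 pred=T actual=N -> ctr[0]=1
Ev 13: PC=0 idx=0 pred=N actual=T -> ctr[0]=2

Answer: 2 3 3 3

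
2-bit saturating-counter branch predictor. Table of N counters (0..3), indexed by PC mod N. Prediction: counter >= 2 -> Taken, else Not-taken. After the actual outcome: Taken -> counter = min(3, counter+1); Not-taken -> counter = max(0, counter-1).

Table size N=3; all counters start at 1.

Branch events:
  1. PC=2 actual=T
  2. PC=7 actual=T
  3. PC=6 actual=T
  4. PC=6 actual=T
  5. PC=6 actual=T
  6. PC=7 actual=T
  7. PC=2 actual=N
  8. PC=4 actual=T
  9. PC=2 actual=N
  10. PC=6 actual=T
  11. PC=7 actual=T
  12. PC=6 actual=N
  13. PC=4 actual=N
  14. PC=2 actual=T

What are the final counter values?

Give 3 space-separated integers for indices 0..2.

Ev 1: PC=2 idx=2 pred=N actual=T -> ctr[2]=2
Ev 2: PC=7 idx=1 pred=N actual=T -> ctr[1]=2
Ev 3: PC=6 idx=0 pred=N actual=T -> ctr[0]=2
Ev 4: PC=6 idx=0 pred=T actual=T -> ctr[0]=3
Ev 5: PC=6 idx=0 pred=T actual=T -> ctr[0]=3
Ev 6: PC=7 idx=1 pred=T actual=T -> ctr[1]=3
Ev 7: PC=2 idx=2 pred=T actual=N -> ctr[2]=1
Ev 8: PC=4 idx=1 pred=T actual=T -> ctr[1]=3
Ev 9: PC=2 idx=2 pred=N actual=N -> ctr[2]=0
Ev 10: PC=6 idx=0 pred=T actual=T -> ctr[0]=3
Ev 11: PC=7 idx=1 pred=T actual=T -> ctr[1]=3
Ev 12: PC=6 idx=0 pred=T actual=N -> ctr[0]=2
Ev 13: PC=4 idx=1 pred=T actual=N -> ctr[1]=2
Ev 14: PC=2 idx=2 pred=N actual=T -> ctr[2]=1

Answer: 2 2 1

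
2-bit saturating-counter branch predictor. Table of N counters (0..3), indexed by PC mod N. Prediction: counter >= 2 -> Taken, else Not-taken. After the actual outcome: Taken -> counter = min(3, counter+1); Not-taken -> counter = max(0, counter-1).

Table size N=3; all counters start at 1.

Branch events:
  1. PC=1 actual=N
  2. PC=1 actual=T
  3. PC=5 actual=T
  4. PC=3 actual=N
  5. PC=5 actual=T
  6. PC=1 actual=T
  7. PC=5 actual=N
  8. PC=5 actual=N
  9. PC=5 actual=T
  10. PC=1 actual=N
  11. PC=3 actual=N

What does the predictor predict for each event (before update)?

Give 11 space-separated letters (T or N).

Ev 1: PC=1 idx=1 pred=N actual=N -> ctr[1]=0
Ev 2: PC=1 idx=1 pred=N actual=T -> ctr[1]=1
Ev 3: PC=5 idx=2 pred=N actual=T -> ctr[2]=2
Ev 4: PC=3 idx=0 pred=N actual=N -> ctr[0]=0
Ev 5: PC=5 idx=2 pred=T actual=T -> ctr[2]=3
Ev 6: PC=1 idx=1 pred=N actual=T -> ctr[1]=2
Ev 7: PC=5 idx=2 pred=T actual=N -> ctr[2]=2
Ev 8: PC=5 idx=2 pred=T actual=N -> ctr[2]=1
Ev 9: PC=5 idx=2 pred=N actual=T -> ctr[2]=2
Ev 10: PC=1 idx=1 pred=T actual=N -> ctr[1]=1
Ev 11: PC=3 idx=0 pred=N actual=N -> ctr[0]=0

Answer: N N N N T N T T N T N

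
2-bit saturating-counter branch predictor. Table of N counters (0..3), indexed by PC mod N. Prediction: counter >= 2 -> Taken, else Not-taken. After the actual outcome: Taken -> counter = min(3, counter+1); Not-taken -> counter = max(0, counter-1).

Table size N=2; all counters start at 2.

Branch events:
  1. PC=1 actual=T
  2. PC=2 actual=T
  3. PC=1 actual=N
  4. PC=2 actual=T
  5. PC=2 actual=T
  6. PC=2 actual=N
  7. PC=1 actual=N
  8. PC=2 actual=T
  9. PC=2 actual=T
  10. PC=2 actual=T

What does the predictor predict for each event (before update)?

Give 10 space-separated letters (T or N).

Ev 1: PC=1 idx=1 pred=T actual=T -> ctr[1]=3
Ev 2: PC=2 idx=0 pred=T actual=T -> ctr[0]=3
Ev 3: PC=1 idx=1 pred=T actual=N -> ctr[1]=2
Ev 4: PC=2 idx=0 pred=T actual=T -> ctr[0]=3
Ev 5: PC=2 idx=0 pred=T actual=T -> ctr[0]=3
Ev 6: PC=2 idx=0 pred=T actual=N -> ctr[0]=2
Ev 7: PC=1 idx=1 pred=T actual=N -> ctr[1]=1
Ev 8: PC=2 idx=0 pred=T actual=T -> ctr[0]=3
Ev 9: PC=2 idx=0 pred=T actual=T -> ctr[0]=3
Ev 10: PC=2 idx=0 pred=T actual=T -> ctr[0]=3

Answer: T T T T T T T T T T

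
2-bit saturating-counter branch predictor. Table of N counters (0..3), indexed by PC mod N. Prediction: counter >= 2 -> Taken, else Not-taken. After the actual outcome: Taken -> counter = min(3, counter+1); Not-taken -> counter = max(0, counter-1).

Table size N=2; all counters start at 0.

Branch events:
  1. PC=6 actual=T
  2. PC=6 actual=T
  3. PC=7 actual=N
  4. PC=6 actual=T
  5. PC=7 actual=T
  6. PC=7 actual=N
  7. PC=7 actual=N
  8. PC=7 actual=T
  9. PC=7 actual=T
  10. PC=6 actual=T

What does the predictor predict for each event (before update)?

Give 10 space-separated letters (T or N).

Ev 1: PC=6 idx=0 pred=N actual=T -> ctr[0]=1
Ev 2: PC=6 idx=0 pred=N actual=T -> ctr[0]=2
Ev 3: PC=7 idx=1 pred=N actual=N -> ctr[1]=0
Ev 4: PC=6 idx=0 pred=T actual=T -> ctr[0]=3
Ev 5: PC=7 idx=1 pred=N actual=T -> ctr[1]=1
Ev 6: PC=7 idx=1 pred=N actual=N -> ctr[1]=0
Ev 7: PC=7 idx=1 pred=N actual=N -> ctr[1]=0
Ev 8: PC=7 idx=1 pred=N actual=T -> ctr[1]=1
Ev 9: PC=7 idx=1 pred=N actual=T -> ctr[1]=2
Ev 10: PC=6 idx=0 pred=T actual=T -> ctr[0]=3

Answer: N N N T N N N N N T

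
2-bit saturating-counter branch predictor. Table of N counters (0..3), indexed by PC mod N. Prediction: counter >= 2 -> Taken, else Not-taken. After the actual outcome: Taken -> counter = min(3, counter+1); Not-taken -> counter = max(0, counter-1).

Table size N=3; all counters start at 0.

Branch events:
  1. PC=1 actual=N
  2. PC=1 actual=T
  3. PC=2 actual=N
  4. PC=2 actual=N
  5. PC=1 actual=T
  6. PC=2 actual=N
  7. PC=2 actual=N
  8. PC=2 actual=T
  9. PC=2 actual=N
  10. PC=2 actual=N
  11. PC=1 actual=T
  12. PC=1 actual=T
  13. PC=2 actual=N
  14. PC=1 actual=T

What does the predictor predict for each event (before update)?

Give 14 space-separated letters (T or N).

Answer: N N N N N N N N N N T T N T

Derivation:
Ev 1: PC=1 idx=1 pred=N actual=N -> ctr[1]=0
Ev 2: PC=1 idx=1 pred=N actual=T -> ctr[1]=1
Ev 3: PC=2 idx=2 pred=N actual=N -> ctr[2]=0
Ev 4: PC=2 idx=2 pred=N actual=N -> ctr[2]=0
Ev 5: PC=1 idx=1 pred=N actual=T -> ctr[1]=2
Ev 6: PC=2 idx=2 pred=N actual=N -> ctr[2]=0
Ev 7: PC=2 idx=2 pred=N actual=N -> ctr[2]=0
Ev 8: PC=2 idx=2 pred=N actual=T -> ctr[2]=1
Ev 9: PC=2 idx=2 pred=N actual=N -> ctr[2]=0
Ev 10: PC=2 idx=2 pred=N actual=N -> ctr[2]=0
Ev 11: PC=1 idx=1 pred=T actual=T -> ctr[1]=3
Ev 12: PC=1 idx=1 pred=T actual=T -> ctr[1]=3
Ev 13: PC=2 idx=2 pred=N actual=N -> ctr[2]=0
Ev 14: PC=1 idx=1 pred=T actual=T -> ctr[1]=3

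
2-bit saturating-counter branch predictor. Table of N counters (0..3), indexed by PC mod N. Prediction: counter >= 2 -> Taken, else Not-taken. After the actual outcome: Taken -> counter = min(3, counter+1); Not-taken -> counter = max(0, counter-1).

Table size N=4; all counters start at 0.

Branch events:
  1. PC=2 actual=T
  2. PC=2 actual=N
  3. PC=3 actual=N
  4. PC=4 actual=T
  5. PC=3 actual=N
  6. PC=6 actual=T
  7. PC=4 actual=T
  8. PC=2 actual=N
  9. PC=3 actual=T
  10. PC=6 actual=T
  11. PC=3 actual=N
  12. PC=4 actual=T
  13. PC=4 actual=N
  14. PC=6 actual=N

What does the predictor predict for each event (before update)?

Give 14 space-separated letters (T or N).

Ev 1: PC=2 idx=2 pred=N actual=T -> ctr[2]=1
Ev 2: PC=2 idx=2 pred=N actual=N -> ctr[2]=0
Ev 3: PC=3 idx=3 pred=N actual=N -> ctr[3]=0
Ev 4: PC=4 idx=0 pred=N actual=T -> ctr[0]=1
Ev 5: PC=3 idx=3 pred=N actual=N -> ctr[3]=0
Ev 6: PC=6 idx=2 pred=N actual=T -> ctr[2]=1
Ev 7: PC=4 idx=0 pred=N actual=T -> ctr[0]=2
Ev 8: PC=2 idx=2 pred=N actual=N -> ctr[2]=0
Ev 9: PC=3 idx=3 pred=N actual=T -> ctr[3]=1
Ev 10: PC=6 idx=2 pred=N actual=T -> ctr[2]=1
Ev 11: PC=3 idx=3 pred=N actual=N -> ctr[3]=0
Ev 12: PC=4 idx=0 pred=T actual=T -> ctr[0]=3
Ev 13: PC=4 idx=0 pred=T actual=N -> ctr[0]=2
Ev 14: PC=6 idx=2 pred=N actual=N -> ctr[2]=0

Answer: N N N N N N N N N N N T T N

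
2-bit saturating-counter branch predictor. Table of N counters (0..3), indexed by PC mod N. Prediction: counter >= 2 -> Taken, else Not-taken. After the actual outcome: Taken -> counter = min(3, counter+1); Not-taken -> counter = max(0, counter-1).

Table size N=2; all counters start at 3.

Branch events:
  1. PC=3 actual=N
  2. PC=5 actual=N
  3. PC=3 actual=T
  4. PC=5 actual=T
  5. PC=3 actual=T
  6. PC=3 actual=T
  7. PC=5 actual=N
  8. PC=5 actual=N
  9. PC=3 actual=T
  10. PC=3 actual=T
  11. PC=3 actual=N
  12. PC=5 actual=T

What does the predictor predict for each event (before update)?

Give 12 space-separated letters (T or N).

Ev 1: PC=3 idx=1 pred=T actual=N -> ctr[1]=2
Ev 2: PC=5 idx=1 pred=T actual=N -> ctr[1]=1
Ev 3: PC=3 idx=1 pred=N actual=T -> ctr[1]=2
Ev 4: PC=5 idx=1 pred=T actual=T -> ctr[1]=3
Ev 5: PC=3 idx=1 pred=T actual=T -> ctr[1]=3
Ev 6: PC=3 idx=1 pred=T actual=T -> ctr[1]=3
Ev 7: PC=5 idx=1 pred=T actual=N -> ctr[1]=2
Ev 8: PC=5 idx=1 pred=T actual=N -> ctr[1]=1
Ev 9: PC=3 idx=1 pred=N actual=T -> ctr[1]=2
Ev 10: PC=3 idx=1 pred=T actual=T -> ctr[1]=3
Ev 11: PC=3 idx=1 pred=T actual=N -> ctr[1]=2
Ev 12: PC=5 idx=1 pred=T actual=T -> ctr[1]=3

Answer: T T N T T T T T N T T T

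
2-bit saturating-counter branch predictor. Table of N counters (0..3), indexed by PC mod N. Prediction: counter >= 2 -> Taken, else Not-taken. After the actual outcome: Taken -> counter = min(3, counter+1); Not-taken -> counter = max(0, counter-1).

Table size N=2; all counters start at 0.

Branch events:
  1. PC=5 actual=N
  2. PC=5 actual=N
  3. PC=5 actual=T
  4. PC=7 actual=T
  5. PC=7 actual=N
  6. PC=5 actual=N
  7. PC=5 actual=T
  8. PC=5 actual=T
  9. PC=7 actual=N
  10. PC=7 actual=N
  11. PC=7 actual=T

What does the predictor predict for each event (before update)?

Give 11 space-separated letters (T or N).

Ev 1: PC=5 idx=1 pred=N actual=N -> ctr[1]=0
Ev 2: PC=5 idx=1 pred=N actual=N -> ctr[1]=0
Ev 3: PC=5 idx=1 pred=N actual=T -> ctr[1]=1
Ev 4: PC=7 idx=1 pred=N actual=T -> ctr[1]=2
Ev 5: PC=7 idx=1 pred=T actual=N -> ctr[1]=1
Ev 6: PC=5 idx=1 pred=N actual=N -> ctr[1]=0
Ev 7: PC=5 idx=1 pred=N actual=T -> ctr[1]=1
Ev 8: PC=5 idx=1 pred=N actual=T -> ctr[1]=2
Ev 9: PC=7 idx=1 pred=T actual=N -> ctr[1]=1
Ev 10: PC=7 idx=1 pred=N actual=N -> ctr[1]=0
Ev 11: PC=7 idx=1 pred=N actual=T -> ctr[1]=1

Answer: N N N N T N N N T N N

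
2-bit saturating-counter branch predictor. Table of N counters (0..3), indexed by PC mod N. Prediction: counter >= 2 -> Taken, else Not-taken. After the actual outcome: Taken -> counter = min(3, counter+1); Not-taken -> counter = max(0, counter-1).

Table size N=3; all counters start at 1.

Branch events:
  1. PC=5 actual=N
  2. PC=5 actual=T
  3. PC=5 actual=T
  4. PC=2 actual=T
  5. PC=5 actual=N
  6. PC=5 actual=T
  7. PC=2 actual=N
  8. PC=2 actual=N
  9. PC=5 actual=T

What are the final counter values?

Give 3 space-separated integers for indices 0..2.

Answer: 1 1 2

Derivation:
Ev 1: PC=5 idx=2 pred=N actual=N -> ctr[2]=0
Ev 2: PC=5 idx=2 pred=N actual=T -> ctr[2]=1
Ev 3: PC=5 idx=2 pred=N actual=T -> ctr[2]=2
Ev 4: PC=2 idx=2 pred=T actual=T -> ctr[2]=3
Ev 5: PC=5 idx=2 pred=T actual=N -> ctr[2]=2
Ev 6: PC=5 idx=2 pred=T actual=T -> ctr[2]=3
Ev 7: PC=2 idx=2 pred=T actual=N -> ctr[2]=2
Ev 8: PC=2 idx=2 pred=T actual=N -> ctr[2]=1
Ev 9: PC=5 idx=2 pred=N actual=T -> ctr[2]=2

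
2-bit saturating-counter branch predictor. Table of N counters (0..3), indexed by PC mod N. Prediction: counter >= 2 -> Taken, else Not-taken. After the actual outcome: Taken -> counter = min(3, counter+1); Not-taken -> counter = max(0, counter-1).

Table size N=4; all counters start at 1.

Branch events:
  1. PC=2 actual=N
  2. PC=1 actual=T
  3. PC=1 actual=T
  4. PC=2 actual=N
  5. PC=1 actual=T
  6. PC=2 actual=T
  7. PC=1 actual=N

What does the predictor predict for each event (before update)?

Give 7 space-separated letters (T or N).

Answer: N N T N T N T

Derivation:
Ev 1: PC=2 idx=2 pred=N actual=N -> ctr[2]=0
Ev 2: PC=1 idx=1 pred=N actual=T -> ctr[1]=2
Ev 3: PC=1 idx=1 pred=T actual=T -> ctr[1]=3
Ev 4: PC=2 idx=2 pred=N actual=N -> ctr[2]=0
Ev 5: PC=1 idx=1 pred=T actual=T -> ctr[1]=3
Ev 6: PC=2 idx=2 pred=N actual=T -> ctr[2]=1
Ev 7: PC=1 idx=1 pred=T actual=N -> ctr[1]=2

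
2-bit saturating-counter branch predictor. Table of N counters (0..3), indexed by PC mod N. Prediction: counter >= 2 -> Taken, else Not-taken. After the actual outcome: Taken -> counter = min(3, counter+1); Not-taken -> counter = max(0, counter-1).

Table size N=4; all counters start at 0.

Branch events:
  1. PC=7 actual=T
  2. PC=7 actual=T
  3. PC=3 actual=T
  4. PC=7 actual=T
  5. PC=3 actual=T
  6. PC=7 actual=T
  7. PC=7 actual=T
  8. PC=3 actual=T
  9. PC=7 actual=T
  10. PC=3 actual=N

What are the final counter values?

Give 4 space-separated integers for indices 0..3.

Ev 1: PC=7 idx=3 pred=N actual=T -> ctr[3]=1
Ev 2: PC=7 idx=3 pred=N actual=T -> ctr[3]=2
Ev 3: PC=3 idx=3 pred=T actual=T -> ctr[3]=3
Ev 4: PC=7 idx=3 pred=T actual=T -> ctr[3]=3
Ev 5: PC=3 idx=3 pred=T actual=T -> ctr[3]=3
Ev 6: PC=7 idx=3 pred=T actual=T -> ctr[3]=3
Ev 7: PC=7 idx=3 pred=T actual=T -> ctr[3]=3
Ev 8: PC=3 idx=3 pred=T actual=T -> ctr[3]=3
Ev 9: PC=7 idx=3 pred=T actual=T -> ctr[3]=3
Ev 10: PC=3 idx=3 pred=T actual=N -> ctr[3]=2

Answer: 0 0 0 2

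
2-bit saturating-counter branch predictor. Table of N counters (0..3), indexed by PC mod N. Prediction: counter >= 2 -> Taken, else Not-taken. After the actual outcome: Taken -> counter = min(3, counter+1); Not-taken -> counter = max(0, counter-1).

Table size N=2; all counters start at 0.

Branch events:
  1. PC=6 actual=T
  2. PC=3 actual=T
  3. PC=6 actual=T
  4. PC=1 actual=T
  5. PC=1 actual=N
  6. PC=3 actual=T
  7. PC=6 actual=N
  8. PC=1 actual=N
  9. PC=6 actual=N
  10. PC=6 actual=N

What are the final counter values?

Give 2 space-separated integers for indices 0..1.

Answer: 0 1

Derivation:
Ev 1: PC=6 idx=0 pred=N actual=T -> ctr[0]=1
Ev 2: PC=3 idx=1 pred=N actual=T -> ctr[1]=1
Ev 3: PC=6 idx=0 pred=N actual=T -> ctr[0]=2
Ev 4: PC=1 idx=1 pred=N actual=T -> ctr[1]=2
Ev 5: PC=1 idx=1 pred=T actual=N -> ctr[1]=1
Ev 6: PC=3 idx=1 pred=N actual=T -> ctr[1]=2
Ev 7: PC=6 idx=0 pred=T actual=N -> ctr[0]=1
Ev 8: PC=1 idx=1 pred=T actual=N -> ctr[1]=1
Ev 9: PC=6 idx=0 pred=N actual=N -> ctr[0]=0
Ev 10: PC=6 idx=0 pred=N actual=N -> ctr[0]=0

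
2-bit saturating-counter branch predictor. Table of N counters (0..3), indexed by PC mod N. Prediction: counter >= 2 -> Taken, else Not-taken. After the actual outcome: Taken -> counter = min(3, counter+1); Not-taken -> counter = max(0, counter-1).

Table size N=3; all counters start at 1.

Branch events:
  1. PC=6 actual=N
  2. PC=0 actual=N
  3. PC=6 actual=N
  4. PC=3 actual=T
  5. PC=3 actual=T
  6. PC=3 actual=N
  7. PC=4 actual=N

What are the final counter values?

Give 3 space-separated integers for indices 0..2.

Ev 1: PC=6 idx=0 pred=N actual=N -> ctr[0]=0
Ev 2: PC=0 idx=0 pred=N actual=N -> ctr[0]=0
Ev 3: PC=6 idx=0 pred=N actual=N -> ctr[0]=0
Ev 4: PC=3 idx=0 pred=N actual=T -> ctr[0]=1
Ev 5: PC=3 idx=0 pred=N actual=T -> ctr[0]=2
Ev 6: PC=3 idx=0 pred=T actual=N -> ctr[0]=1
Ev 7: PC=4 idx=1 pred=N actual=N -> ctr[1]=0

Answer: 1 0 1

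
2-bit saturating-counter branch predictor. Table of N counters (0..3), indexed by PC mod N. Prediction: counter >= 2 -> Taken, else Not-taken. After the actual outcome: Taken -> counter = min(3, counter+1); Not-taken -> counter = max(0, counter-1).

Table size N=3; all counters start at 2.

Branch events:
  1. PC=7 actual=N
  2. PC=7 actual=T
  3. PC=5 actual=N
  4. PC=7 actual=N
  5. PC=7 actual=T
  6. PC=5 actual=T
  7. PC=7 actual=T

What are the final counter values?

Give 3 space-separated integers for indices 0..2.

Ev 1: PC=7 idx=1 pred=T actual=N -> ctr[1]=1
Ev 2: PC=7 idx=1 pred=N actual=T -> ctr[1]=2
Ev 3: PC=5 idx=2 pred=T actual=N -> ctr[2]=1
Ev 4: PC=7 idx=1 pred=T actual=N -> ctr[1]=1
Ev 5: PC=7 idx=1 pred=N actual=T -> ctr[1]=2
Ev 6: PC=5 idx=2 pred=N actual=T -> ctr[2]=2
Ev 7: PC=7 idx=1 pred=T actual=T -> ctr[1]=3

Answer: 2 3 2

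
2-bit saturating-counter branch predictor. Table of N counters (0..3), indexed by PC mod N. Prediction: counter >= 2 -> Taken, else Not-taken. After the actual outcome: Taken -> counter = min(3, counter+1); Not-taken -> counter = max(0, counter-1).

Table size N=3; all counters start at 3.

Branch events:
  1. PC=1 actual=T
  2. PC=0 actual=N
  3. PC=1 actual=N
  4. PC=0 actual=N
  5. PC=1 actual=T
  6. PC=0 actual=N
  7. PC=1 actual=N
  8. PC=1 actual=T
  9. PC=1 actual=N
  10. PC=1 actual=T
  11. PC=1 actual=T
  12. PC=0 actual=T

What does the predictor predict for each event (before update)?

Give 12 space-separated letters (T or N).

Answer: T T T T T N T T T T T N

Derivation:
Ev 1: PC=1 idx=1 pred=T actual=T -> ctr[1]=3
Ev 2: PC=0 idx=0 pred=T actual=N -> ctr[0]=2
Ev 3: PC=1 idx=1 pred=T actual=N -> ctr[1]=2
Ev 4: PC=0 idx=0 pred=T actual=N -> ctr[0]=1
Ev 5: PC=1 idx=1 pred=T actual=T -> ctr[1]=3
Ev 6: PC=0 idx=0 pred=N actual=N -> ctr[0]=0
Ev 7: PC=1 idx=1 pred=T actual=N -> ctr[1]=2
Ev 8: PC=1 idx=1 pred=T actual=T -> ctr[1]=3
Ev 9: PC=1 idx=1 pred=T actual=N -> ctr[1]=2
Ev 10: PC=1 idx=1 pred=T actual=T -> ctr[1]=3
Ev 11: PC=1 idx=1 pred=T actual=T -> ctr[1]=3
Ev 12: PC=0 idx=0 pred=N actual=T -> ctr[0]=1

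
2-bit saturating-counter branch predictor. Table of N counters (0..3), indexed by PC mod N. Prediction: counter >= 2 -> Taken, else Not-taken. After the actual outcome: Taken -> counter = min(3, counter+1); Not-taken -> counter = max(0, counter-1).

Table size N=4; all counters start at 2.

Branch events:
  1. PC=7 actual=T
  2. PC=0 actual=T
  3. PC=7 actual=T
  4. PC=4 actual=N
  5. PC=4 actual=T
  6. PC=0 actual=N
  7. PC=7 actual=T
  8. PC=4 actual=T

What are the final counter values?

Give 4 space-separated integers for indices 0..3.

Answer: 3 2 2 3

Derivation:
Ev 1: PC=7 idx=3 pred=T actual=T -> ctr[3]=3
Ev 2: PC=0 idx=0 pred=T actual=T -> ctr[0]=3
Ev 3: PC=7 idx=3 pred=T actual=T -> ctr[3]=3
Ev 4: PC=4 idx=0 pred=T actual=N -> ctr[0]=2
Ev 5: PC=4 idx=0 pred=T actual=T -> ctr[0]=3
Ev 6: PC=0 idx=0 pred=T actual=N -> ctr[0]=2
Ev 7: PC=7 idx=3 pred=T actual=T -> ctr[3]=3
Ev 8: PC=4 idx=0 pred=T actual=T -> ctr[0]=3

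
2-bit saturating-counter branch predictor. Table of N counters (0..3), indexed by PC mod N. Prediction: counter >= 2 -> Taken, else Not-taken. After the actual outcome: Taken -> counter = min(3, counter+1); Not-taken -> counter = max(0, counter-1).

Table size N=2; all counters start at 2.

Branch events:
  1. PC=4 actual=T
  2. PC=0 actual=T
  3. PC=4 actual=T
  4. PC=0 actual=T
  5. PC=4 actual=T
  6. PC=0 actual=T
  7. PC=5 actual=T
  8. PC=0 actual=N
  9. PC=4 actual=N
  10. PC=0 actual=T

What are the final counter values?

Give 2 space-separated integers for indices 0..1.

Answer: 2 3

Derivation:
Ev 1: PC=4 idx=0 pred=T actual=T -> ctr[0]=3
Ev 2: PC=0 idx=0 pred=T actual=T -> ctr[0]=3
Ev 3: PC=4 idx=0 pred=T actual=T -> ctr[0]=3
Ev 4: PC=0 idx=0 pred=T actual=T -> ctr[0]=3
Ev 5: PC=4 idx=0 pred=T actual=T -> ctr[0]=3
Ev 6: PC=0 idx=0 pred=T actual=T -> ctr[0]=3
Ev 7: PC=5 idx=1 pred=T actual=T -> ctr[1]=3
Ev 8: PC=0 idx=0 pred=T actual=N -> ctr[0]=2
Ev 9: PC=4 idx=0 pred=T actual=N -> ctr[0]=1
Ev 10: PC=0 idx=0 pred=N actual=T -> ctr[0]=2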